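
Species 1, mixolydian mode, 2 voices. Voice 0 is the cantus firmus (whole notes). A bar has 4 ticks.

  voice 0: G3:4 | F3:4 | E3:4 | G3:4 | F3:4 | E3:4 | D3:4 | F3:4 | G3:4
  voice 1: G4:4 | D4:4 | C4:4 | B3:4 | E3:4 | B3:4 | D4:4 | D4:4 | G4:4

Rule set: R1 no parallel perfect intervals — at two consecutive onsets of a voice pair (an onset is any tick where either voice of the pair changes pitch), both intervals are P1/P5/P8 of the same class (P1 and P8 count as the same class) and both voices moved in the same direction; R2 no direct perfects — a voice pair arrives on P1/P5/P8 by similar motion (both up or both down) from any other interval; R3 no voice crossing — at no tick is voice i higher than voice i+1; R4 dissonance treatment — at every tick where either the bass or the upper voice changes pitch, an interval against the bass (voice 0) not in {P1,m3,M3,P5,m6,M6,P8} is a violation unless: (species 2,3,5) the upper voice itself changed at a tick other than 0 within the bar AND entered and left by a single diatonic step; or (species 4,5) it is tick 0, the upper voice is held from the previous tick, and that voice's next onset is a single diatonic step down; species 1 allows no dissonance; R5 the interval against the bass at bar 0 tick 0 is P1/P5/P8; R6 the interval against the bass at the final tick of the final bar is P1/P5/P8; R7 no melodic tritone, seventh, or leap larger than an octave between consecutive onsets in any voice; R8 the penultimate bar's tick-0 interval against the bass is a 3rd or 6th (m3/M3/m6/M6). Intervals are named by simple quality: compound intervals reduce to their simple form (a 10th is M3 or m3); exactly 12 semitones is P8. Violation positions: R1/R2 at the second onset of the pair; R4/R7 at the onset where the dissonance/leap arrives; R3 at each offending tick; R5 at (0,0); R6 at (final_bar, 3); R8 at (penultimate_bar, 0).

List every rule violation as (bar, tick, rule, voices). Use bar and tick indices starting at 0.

bar 0: v0=G3 v1=G4 downbeat P8
bar 1: v0=F3 v1=D4 downbeat M6
bar 2: v0=E3 v1=C4 downbeat m6
bar 3: v0=G3 v1=B3 downbeat M3
bar 4: v0=F3 v1=E3 downbeat m2
bar 5: v0=E3 v1=B3 downbeat P5
bar 6: v0=D3 v1=D4 downbeat P8
bar 7: v0=F3 v1=D4 downbeat M6
bar 8: v0=G3 v1=G4 downbeat P8
  -> R3 @ bar 4 tick 0 v(0, 1): F3 above E3
  -> R4 @ bar 4 tick 0 v(0, 1): F3/E3 m2 untreated
  -> R3 @ bar 4 tick 1 v(0, 1): F3 above E3
  -> R3 @ bar 4 tick 2 v(0, 1): F3 above E3
  -> R3 @ bar 4 tick 3 v(0, 1): F3 above E3
  -> R2 @ bar 8 tick 0 v(0, 1): F3/D4 M6 -> G3/G4 P8 similar

(4, 0, R3, (0, 1))
(4, 0, R4, (0, 1))
(4, 1, R3, (0, 1))
(4, 2, R3, (0, 1))
(4, 3, R3, (0, 1))
(8, 0, R2, (0, 1))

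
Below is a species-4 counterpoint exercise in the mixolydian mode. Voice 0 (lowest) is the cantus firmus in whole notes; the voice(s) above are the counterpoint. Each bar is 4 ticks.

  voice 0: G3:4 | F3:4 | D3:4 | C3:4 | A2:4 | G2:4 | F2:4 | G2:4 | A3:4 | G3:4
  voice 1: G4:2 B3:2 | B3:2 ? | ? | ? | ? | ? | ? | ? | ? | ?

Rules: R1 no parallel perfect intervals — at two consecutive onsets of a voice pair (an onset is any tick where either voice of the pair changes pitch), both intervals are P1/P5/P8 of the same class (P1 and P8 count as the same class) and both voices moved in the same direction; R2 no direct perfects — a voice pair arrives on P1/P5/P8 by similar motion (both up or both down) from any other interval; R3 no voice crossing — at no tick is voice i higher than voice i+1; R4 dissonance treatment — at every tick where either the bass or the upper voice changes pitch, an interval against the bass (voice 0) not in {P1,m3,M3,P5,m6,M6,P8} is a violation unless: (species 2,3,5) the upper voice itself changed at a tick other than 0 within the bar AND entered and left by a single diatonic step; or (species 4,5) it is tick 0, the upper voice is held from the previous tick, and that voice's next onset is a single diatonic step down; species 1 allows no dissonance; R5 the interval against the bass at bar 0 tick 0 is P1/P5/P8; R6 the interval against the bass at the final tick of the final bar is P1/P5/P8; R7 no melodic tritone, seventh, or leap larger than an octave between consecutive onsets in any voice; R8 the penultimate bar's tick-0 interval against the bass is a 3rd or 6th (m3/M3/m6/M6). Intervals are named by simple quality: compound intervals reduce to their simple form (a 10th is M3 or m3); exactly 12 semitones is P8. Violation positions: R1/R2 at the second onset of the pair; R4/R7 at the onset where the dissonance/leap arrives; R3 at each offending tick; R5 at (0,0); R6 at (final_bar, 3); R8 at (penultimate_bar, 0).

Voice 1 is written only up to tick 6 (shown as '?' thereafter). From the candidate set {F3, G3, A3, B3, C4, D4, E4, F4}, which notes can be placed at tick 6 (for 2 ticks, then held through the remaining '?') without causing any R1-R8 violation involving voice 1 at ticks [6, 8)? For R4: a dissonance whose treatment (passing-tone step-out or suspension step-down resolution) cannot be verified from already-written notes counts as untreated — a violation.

{A3, B3, C4, D4}

F3: violates R7
G3: violates R4
A3: legal
B3: legal
C4: legal
D4: legal
E4: violates R4
F4: violates R7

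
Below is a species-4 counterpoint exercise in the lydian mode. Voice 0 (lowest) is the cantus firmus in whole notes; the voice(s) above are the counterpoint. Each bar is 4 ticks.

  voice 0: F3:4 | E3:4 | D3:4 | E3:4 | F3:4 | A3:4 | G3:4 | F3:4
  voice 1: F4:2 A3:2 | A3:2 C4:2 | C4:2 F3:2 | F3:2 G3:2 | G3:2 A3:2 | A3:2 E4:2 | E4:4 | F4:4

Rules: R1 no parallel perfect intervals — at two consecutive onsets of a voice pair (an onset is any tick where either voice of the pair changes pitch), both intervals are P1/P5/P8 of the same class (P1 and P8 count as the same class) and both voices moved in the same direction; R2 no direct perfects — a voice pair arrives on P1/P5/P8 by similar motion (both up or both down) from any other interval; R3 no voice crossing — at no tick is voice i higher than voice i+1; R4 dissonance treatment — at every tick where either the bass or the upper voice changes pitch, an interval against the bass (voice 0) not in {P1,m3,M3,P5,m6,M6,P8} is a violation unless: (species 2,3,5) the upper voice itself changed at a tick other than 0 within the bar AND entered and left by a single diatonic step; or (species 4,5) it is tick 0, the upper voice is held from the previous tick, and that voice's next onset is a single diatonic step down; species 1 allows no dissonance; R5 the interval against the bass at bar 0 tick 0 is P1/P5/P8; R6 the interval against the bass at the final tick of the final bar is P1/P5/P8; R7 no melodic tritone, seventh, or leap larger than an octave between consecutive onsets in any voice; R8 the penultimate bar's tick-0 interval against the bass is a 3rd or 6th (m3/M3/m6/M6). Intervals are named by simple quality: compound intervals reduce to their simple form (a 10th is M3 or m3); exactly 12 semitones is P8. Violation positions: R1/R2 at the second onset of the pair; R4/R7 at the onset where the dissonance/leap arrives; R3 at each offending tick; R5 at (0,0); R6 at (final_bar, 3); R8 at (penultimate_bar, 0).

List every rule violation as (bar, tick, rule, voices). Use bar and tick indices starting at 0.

bar 0: v0=F3 v1=F4 downbeat P8
bar 1: v0=E3 v1=A3 downbeat P4
bar 2: v0=D3 v1=C4 downbeat m7
bar 3: v0=E3 v1=F3 downbeat m2
bar 4: v0=F3 v1=G3 downbeat M2
bar 5: v0=A3 v1=A3 downbeat P1
bar 6: v0=G3 v1=E4 downbeat M6
bar 7: v0=F3 v1=F4 downbeat P8
  -> R4 @ bar 1 tick 0 v(0, 1): E3/A3 P4 untreated
  -> R4 @ bar 2 tick 0 v(0, 1): D3/C4 m7 untreated
  -> R4 @ bar 3 tick 0 v(0, 1): E3/F3 m2 untreated
  -> R4 @ bar 4 tick 0 v(0, 1): F3/G3 M2 untreated

(1, 0, R4, (0, 1))
(2, 0, R4, (0, 1))
(3, 0, R4, (0, 1))
(4, 0, R4, (0, 1))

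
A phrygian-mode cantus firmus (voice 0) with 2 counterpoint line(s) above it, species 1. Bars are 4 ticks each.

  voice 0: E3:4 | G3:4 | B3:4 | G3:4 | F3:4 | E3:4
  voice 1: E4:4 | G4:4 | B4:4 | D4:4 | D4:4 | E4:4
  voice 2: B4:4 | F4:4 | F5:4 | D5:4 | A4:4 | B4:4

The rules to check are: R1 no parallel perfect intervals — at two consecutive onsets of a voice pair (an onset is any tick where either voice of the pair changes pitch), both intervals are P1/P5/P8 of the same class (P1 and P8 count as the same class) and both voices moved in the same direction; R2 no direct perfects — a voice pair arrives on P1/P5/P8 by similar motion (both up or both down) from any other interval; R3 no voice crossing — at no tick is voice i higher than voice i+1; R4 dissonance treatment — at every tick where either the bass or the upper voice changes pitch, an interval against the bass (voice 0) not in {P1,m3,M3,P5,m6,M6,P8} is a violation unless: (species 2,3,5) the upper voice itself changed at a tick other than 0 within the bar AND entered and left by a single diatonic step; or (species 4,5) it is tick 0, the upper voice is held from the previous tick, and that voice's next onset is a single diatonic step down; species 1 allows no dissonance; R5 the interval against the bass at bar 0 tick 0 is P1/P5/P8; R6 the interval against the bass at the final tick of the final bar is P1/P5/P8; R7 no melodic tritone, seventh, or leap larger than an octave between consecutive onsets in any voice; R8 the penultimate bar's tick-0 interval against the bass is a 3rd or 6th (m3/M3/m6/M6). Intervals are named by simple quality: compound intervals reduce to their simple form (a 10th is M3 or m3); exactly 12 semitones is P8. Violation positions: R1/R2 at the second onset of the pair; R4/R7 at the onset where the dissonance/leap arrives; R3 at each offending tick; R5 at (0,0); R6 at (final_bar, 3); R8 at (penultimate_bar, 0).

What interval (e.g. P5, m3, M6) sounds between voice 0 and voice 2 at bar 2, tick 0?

voice 0=B3 voice 2=F5 -> TT

TT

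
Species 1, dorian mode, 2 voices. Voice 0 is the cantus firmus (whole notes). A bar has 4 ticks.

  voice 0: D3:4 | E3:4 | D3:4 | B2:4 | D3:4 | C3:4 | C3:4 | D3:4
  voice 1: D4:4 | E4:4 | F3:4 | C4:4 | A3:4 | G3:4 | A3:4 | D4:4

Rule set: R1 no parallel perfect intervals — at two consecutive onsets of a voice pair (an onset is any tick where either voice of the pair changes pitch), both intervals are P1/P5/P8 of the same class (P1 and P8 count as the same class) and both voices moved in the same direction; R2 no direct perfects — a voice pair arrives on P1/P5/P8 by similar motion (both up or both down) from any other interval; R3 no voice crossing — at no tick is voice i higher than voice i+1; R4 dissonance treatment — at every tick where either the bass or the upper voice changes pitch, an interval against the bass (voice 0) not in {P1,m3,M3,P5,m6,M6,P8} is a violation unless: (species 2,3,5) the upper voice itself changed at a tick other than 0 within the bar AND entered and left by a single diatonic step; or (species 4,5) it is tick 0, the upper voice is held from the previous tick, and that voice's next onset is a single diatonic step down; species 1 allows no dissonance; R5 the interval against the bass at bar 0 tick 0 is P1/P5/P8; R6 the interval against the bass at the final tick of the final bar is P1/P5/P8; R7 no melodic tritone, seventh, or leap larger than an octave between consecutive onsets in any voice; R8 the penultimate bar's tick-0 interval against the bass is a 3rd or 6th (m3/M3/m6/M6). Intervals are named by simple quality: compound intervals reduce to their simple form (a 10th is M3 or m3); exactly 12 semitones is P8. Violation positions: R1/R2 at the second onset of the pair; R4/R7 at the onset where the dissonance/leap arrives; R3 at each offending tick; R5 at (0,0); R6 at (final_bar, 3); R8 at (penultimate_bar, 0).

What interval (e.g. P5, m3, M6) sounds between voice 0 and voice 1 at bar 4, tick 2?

voice 0=D3 voice 1=A3 -> P5

P5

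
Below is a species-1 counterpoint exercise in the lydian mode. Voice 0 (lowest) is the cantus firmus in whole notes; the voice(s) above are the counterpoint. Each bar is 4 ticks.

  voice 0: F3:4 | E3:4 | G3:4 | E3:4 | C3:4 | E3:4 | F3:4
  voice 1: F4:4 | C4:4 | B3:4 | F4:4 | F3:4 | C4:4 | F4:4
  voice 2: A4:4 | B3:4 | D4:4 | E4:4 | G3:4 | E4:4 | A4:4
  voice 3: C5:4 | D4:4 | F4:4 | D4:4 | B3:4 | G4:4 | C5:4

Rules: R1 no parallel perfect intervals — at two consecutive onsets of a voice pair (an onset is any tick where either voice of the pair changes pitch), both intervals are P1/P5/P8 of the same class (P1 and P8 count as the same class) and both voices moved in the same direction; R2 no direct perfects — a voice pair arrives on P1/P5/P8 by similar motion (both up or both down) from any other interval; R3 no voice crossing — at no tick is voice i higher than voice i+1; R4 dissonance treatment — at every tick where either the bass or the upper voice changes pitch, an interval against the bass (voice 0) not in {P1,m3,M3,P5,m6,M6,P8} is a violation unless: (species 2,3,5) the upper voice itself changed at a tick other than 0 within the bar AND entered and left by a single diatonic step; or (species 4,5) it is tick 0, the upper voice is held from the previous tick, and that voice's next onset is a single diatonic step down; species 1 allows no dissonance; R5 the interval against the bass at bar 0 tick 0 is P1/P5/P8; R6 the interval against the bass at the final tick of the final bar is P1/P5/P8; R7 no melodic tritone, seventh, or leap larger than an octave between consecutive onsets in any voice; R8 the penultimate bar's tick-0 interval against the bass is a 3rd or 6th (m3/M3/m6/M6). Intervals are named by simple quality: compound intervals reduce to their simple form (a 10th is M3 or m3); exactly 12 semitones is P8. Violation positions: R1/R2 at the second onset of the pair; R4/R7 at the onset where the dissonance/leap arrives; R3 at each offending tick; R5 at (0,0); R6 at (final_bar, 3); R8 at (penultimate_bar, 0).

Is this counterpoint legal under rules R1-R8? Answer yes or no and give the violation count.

bar 0: v0=F3 v1=F4 v2=A4 v3=C5 (P5)
bar 1: v0=E3 v1=C4 v2=B3 v3=D4 (m7)
bar 2: v0=G3 v1=B3 v2=D4 v3=F4 (m7)
bar 3: v0=E3 v1=F4 v2=E4 v3=D4 (m7)
bar 4: v0=C3 v1=F3 v2=G3 v3=B3 (M7)
bar 5: v0=E3 v1=C4 v2=E4 v3=G4 (m3)
bar 6: v0=F3 v1=F4 v2=A4 v3=C5 (P5)
  R5 @ bar0.0: opens on M3
  R2 @ bar1.0: F3/A4 M3 -> E3/B3 P5 similar
  R3 @ bar1.0: C4 above B3
  R4 @ bar1.0: E3/D4 m7 untreated
  R7 @ bar1.0: A4->B3 leap 10st
  R7 @ bar1.0: C5->D4 leap 10st
  R3 @ bar1.1: C4 above B3
  R3 @ bar1.2: C4 above B3
  R3 @ bar1.3: C4 above B3
  R1 @ bar2.0: E3/B3 P5 -> G3/D4 P5 similar
  R4 @ bar2.0: G3/F4 m7 untreated
  R3 @ bar3.0: F4 above E4
  R3 @ bar3.0: E4 above D4
  R4 @ bar3.0: E3/F4 m2 untreated
  R4 @ bar3.0: E3/D4 m7 untreated
  R7 @ bar3.0: B3->F4 leap 6st
  R3 @ bar3.1: F4 above E4
  R3 @ bar3.1: E4 above D4
  R3 @ bar3.2: F4 above E4
  R3 @ bar3.2: E4 above D4
  R3 @ bar3.3: F4 above E4
  R3 @ bar3.3: E4 above D4
  R2 @ bar4.0: E3/E4 P8 -> C3/G3 P5 similar
  R4 @ bar4.0: C3/F3 P4 untreated
  R4 @ bar4.0: C3/B3 M7 untreated
  R2 @ bar5.0: C3/G3 P5 -> E3/E4 P8 similar
  R2 @ bar5.0: F3/B3 TT -> C4/G4 P5 similar
  R8 @ bar5.0: penult P8 not 3rd/6th
  R1 @ bar6.0: C4/G4 P5 -> F4/C5 P5 similar
  R2 @ bar6.0: E3/C4 m6 -> F3/F4 P8 similar
  R2 @ bar6.0: E3/G4 m3 -> F3/C5 P5 similar
  R6 @ bar6.3: closes on M3

No (32 violations)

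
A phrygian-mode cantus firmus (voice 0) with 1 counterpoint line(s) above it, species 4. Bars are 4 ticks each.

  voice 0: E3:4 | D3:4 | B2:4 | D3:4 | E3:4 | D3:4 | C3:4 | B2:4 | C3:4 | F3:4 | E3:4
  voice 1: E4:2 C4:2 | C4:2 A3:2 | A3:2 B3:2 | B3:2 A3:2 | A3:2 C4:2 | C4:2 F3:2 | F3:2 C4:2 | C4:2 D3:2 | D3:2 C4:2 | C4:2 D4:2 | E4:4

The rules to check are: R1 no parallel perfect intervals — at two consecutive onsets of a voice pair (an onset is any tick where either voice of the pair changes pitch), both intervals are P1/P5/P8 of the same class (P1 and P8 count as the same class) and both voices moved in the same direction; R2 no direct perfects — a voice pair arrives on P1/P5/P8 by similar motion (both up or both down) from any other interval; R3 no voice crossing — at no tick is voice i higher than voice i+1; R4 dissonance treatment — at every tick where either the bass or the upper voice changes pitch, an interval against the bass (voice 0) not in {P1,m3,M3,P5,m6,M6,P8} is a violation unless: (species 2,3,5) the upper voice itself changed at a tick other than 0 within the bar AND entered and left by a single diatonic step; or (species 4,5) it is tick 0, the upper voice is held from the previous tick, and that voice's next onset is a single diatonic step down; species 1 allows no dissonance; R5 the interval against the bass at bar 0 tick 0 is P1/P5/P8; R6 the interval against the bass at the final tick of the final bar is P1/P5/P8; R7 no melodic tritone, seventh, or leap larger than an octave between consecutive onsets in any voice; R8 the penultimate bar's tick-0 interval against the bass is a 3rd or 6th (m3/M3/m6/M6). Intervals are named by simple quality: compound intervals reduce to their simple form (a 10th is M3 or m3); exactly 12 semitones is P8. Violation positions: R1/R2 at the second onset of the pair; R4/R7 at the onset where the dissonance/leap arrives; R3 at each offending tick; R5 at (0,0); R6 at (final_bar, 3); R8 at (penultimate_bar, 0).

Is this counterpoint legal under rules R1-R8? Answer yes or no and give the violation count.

No (10 violations)

bar 0: v0=E3 v1=E4 (P8)
bar 1: v0=D3 v1=C4 (m7)
bar 2: v0=B2 v1=A3 (m7)
bar 3: v0=D3 v1=B3 (M6)
bar 4: v0=E3 v1=A3 (P4)
bar 5: v0=D3 v1=C4 (m7)
bar 6: v0=C3 v1=F3 (P4)
bar 7: v0=B2 v1=C4 (m2)
bar 8: v0=C3 v1=D3 (M2)
bar 9: v0=F3 v1=C4 (P5)
bar 10: v0=E3 v1=E4 (P8)
  R4 @ bar1.0: D3/C4 m7 untreated
  R4 @ bar2.0: B2/A3 m7 untreated
  R4 @ bar4.0: E3/A3 P4 untreated
  R4 @ bar5.0: D3/C4 m7 untreated
  R4 @ bar6.0: C3/F3 P4 untreated
  R4 @ bar7.0: B2/C4 m2 untreated
  R7 @ bar7.2: C4->D3 leap 10st
  R4 @ bar8.0: C3/D3 M2 untreated
  R7 @ bar8.2: D3->C4 leap 10st
  R8 @ bar9.0: penult P5 not 3rd/6th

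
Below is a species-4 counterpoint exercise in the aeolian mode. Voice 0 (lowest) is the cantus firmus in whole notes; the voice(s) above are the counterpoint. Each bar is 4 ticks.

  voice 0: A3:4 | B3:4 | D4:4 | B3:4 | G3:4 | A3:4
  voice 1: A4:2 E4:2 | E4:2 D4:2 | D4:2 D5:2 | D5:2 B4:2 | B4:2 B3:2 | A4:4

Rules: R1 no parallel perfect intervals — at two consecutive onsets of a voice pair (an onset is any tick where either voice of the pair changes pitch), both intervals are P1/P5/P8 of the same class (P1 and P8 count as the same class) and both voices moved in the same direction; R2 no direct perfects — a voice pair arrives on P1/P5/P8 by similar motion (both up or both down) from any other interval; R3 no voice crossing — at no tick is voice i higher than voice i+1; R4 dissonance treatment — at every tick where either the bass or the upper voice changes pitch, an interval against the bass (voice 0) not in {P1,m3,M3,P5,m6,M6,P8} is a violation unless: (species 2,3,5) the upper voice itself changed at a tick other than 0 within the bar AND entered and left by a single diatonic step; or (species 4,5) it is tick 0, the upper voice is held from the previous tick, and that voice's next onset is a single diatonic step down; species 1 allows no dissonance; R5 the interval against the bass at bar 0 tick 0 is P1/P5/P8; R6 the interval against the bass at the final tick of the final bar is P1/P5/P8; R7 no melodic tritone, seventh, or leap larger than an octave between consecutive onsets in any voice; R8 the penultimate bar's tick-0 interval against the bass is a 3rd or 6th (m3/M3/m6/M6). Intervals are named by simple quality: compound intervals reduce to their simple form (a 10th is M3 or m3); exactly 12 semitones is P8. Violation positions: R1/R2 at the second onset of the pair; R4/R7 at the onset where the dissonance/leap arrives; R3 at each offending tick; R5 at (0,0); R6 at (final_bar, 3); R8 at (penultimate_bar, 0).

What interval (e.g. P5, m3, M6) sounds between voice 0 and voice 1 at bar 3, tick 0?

voice 0=B3 voice 1=D5 -> m3

m3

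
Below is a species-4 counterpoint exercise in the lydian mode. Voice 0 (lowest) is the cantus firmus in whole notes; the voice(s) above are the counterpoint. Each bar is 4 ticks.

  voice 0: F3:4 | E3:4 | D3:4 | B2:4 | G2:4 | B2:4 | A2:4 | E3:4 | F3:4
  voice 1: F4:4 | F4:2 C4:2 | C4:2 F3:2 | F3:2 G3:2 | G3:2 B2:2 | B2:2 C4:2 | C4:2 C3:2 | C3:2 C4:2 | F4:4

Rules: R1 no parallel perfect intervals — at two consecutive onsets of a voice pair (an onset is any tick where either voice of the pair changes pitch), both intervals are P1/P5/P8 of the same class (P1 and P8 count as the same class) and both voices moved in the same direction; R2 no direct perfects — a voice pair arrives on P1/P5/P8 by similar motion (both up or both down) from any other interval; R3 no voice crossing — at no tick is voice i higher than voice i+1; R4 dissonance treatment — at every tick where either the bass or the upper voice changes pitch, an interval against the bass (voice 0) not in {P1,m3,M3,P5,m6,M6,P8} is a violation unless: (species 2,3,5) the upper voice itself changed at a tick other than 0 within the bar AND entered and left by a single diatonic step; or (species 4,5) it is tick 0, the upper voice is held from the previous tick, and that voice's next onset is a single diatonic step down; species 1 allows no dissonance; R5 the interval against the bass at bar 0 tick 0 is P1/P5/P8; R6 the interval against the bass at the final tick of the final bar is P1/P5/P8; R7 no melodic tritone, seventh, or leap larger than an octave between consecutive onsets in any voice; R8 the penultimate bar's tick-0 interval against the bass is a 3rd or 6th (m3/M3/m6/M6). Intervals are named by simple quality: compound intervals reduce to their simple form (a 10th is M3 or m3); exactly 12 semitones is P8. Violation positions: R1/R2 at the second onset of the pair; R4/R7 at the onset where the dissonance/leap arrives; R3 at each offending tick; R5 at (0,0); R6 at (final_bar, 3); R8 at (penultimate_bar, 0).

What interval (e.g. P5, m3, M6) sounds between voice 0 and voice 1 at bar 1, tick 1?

voice 0=E3 voice 1=F4 -> m2

m2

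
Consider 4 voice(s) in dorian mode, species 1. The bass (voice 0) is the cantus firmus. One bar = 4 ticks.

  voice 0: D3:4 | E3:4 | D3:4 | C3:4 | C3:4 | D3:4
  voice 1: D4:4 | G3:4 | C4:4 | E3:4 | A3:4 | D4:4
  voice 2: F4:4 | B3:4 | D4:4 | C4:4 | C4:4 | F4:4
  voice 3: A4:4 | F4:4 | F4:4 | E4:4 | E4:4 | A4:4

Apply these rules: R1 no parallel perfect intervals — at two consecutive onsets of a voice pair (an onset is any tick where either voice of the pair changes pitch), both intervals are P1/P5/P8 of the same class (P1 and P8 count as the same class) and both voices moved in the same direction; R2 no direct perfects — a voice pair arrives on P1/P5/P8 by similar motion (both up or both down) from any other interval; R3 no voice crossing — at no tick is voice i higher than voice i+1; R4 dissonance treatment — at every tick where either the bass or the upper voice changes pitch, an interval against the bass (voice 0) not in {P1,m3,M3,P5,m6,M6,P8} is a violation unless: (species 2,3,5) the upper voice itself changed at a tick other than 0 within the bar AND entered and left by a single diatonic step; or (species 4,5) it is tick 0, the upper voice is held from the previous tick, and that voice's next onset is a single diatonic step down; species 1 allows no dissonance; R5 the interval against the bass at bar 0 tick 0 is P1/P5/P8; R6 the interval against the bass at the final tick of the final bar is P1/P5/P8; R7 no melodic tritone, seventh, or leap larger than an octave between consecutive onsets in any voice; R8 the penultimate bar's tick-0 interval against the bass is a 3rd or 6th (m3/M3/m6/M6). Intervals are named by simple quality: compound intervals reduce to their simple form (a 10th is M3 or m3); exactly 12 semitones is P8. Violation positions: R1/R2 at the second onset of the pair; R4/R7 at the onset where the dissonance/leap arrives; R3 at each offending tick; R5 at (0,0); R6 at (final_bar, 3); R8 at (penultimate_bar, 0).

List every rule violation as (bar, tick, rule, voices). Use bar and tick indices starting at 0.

(0, 0, R5, (0, 2))
(1, 0, R4, (0, 3))
(1, 0, R7, (2,))
(2, 0, R4, (0, 1))
(3, 0, R1, (0, 2))
(3, 0, R2, (1, 3))
(4, 0, R8, (0, 2))
(5, 0, R1, (1, 3))
(5, 0, R2, (0, 1))
(5, 0, R2, (0, 3))
(5, 3, R6, (0, 2))

bar 0: v0=D3 v1=D4 v2=F4 v3=A4 downbeat P5
bar 1: v0=E3 v1=G3 v2=B3 v3=F4 downbeat m2
bar 2: v0=D3 v1=C4 v2=D4 v3=F4 downbeat m3
bar 3: v0=C3 v1=E3 v2=C4 v3=E4 downbeat M3
bar 4: v0=C3 v1=A3 v2=C4 v3=E4 downbeat M3
bar 5: v0=D3 v1=D4 v2=F4 v3=A4 downbeat P5
  -> R5 @ bar 0 tick 0 v(0, 2): opens on m3
  -> R4 @ bar 1 tick 0 v(0, 3): E3/F4 m2 untreated
  -> R7 @ bar 1 tick 0 v(2,): F4->B3 leap 6st
  -> R4 @ bar 2 tick 0 v(0, 1): D3/C4 m7 untreated
  -> R1 @ bar 3 tick 0 v(0, 2): D3/D4 P8 -> C3/C4 P8 similar
  -> R2 @ bar 3 tick 0 v(1, 3): C4/F4 P4 -> E3/E4 P8 similar
  -> R8 @ bar 4 tick 0 v(0, 2): penult P8 not 3rd/6th
  -> R1 @ bar 5 tick 0 v(1, 3): A3/E4 P5 -> D4/A4 P5 similar
  -> R2 @ bar 5 tick 0 v(0, 1): C3/A3 M6 -> D3/D4 P8 similar
  -> R2 @ bar 5 tick 0 v(0, 3): C3/E4 M3 -> D3/A4 P5 similar
  -> R6 @ bar 5 tick 3 v(0, 2): closes on m3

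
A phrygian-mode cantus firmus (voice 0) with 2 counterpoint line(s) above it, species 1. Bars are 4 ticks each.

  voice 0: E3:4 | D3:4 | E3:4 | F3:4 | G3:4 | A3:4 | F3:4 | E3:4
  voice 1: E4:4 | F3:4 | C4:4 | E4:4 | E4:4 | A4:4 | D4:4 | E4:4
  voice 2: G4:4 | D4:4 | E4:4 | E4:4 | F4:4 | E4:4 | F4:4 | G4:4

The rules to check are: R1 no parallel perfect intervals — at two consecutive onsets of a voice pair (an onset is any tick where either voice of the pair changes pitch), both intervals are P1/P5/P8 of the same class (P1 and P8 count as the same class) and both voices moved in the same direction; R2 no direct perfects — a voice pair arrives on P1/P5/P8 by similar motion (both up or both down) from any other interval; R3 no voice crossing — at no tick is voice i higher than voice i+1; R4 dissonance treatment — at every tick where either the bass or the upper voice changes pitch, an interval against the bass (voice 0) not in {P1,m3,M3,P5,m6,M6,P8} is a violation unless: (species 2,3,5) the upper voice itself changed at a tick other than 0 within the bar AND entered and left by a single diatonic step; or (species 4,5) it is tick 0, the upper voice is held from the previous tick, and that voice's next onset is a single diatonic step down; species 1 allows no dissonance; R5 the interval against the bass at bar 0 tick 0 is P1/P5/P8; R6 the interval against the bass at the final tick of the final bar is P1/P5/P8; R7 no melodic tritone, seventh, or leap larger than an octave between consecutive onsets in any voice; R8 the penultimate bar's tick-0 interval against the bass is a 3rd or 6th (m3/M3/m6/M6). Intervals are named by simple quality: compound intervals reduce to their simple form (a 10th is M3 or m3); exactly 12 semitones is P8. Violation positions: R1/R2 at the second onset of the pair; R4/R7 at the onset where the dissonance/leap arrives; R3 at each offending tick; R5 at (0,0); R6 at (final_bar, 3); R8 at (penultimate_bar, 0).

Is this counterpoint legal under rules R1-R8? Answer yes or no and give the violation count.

bar 0: v0=E3 v1=E4 v2=G4 (m3)
bar 1: v0=D3 v1=F3 v2=D4 (P8)
bar 2: v0=E3 v1=C4 v2=E4 (P8)
bar 3: v0=F3 v1=E4 v2=E4 (M7)
bar 4: v0=G3 v1=E4 v2=F4 (m7)
bar 5: v0=A3 v1=A4 v2=E4 (P5)
bar 6: v0=F3 v1=D4 v2=F4 (P8)
bar 7: v0=E3 v1=E4 v2=G4 (m3)
  R5 @ bar0.0: opens on m3
  R2 @ bar1.0: E3/G4 m3 -> D3/D4 P8 similar
  R7 @ bar1.0: E4->F3 leap 11st
  R1 @ bar2.0: D3/D4 P8 -> E3/E4 P8 similar
  R4 @ bar3.0: F3/E4 M7 untreated
  R4 @ bar3.0: F3/E4 M7 untreated
  R4 @ bar4.0: G3/F4 m7 untreated
  R2 @ bar5.0: G3/E4 M6 -> A3/A4 P8 similar
  R3 @ bar5.0: A4 above E4
  R3 @ bar5.1: A4 above E4
  R3 @ bar5.2: A4 above E4
  R3 @ bar5.3: A4 above E4
  R8 @ bar6.0: penult P8 not 3rd/6th
  R6 @ bar7.3: closes on m3

No (14 violations)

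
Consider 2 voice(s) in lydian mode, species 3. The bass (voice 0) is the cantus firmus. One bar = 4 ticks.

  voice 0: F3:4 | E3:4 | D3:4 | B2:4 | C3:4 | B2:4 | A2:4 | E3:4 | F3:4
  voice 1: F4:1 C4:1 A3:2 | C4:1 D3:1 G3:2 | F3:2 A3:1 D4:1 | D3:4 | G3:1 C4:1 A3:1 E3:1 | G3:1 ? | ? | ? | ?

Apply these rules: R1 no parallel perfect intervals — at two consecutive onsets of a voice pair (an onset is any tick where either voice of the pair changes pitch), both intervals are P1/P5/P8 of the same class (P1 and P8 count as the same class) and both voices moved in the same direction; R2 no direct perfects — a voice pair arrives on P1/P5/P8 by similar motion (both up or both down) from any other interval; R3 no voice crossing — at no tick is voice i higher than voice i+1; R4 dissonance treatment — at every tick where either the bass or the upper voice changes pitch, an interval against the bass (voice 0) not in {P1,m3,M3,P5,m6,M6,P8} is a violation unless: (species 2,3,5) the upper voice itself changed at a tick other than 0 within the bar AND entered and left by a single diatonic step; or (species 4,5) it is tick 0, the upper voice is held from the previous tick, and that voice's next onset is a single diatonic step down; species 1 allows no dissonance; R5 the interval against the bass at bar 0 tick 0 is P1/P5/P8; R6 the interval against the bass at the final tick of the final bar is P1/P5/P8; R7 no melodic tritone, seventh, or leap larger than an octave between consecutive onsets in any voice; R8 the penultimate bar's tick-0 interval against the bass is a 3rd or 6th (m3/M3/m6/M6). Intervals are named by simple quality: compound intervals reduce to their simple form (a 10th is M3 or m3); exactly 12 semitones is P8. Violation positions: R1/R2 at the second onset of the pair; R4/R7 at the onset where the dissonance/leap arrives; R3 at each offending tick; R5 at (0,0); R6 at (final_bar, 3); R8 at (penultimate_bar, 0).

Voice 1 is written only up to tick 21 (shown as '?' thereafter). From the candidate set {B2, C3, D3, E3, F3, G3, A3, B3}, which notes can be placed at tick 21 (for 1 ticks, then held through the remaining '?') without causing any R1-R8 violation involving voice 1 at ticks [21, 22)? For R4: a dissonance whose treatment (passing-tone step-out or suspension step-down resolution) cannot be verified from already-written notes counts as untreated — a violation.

{B2, B3, D3, G3}

B2: legal
C3: violates R4
D3: legal
E3: violates R4
F3: violates R4
G3: legal
A3: violates R4
B3: legal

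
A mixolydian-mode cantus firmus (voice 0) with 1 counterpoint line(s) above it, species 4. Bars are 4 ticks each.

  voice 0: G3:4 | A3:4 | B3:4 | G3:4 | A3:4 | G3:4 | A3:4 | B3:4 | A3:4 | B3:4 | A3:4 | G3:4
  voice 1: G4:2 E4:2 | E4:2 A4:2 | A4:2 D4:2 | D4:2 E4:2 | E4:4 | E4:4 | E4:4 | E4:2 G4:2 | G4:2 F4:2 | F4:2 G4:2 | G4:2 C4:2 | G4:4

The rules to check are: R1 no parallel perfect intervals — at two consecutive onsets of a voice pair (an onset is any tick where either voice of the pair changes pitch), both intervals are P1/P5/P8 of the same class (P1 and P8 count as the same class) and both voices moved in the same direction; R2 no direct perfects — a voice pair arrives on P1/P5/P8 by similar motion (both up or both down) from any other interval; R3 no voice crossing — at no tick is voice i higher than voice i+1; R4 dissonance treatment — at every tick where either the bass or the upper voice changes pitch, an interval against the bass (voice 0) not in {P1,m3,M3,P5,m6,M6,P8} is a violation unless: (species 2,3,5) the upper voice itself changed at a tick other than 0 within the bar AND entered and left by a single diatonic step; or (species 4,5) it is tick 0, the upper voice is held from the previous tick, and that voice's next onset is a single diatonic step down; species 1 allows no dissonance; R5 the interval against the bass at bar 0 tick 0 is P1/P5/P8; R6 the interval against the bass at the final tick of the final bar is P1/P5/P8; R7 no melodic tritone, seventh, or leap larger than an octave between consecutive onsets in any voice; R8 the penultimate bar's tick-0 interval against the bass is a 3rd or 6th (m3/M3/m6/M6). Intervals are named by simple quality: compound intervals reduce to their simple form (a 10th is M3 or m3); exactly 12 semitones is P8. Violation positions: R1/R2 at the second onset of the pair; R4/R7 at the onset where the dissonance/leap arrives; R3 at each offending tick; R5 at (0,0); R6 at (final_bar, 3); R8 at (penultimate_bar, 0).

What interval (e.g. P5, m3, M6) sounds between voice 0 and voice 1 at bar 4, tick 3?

P5

voice 0=A3 voice 1=E4 -> P5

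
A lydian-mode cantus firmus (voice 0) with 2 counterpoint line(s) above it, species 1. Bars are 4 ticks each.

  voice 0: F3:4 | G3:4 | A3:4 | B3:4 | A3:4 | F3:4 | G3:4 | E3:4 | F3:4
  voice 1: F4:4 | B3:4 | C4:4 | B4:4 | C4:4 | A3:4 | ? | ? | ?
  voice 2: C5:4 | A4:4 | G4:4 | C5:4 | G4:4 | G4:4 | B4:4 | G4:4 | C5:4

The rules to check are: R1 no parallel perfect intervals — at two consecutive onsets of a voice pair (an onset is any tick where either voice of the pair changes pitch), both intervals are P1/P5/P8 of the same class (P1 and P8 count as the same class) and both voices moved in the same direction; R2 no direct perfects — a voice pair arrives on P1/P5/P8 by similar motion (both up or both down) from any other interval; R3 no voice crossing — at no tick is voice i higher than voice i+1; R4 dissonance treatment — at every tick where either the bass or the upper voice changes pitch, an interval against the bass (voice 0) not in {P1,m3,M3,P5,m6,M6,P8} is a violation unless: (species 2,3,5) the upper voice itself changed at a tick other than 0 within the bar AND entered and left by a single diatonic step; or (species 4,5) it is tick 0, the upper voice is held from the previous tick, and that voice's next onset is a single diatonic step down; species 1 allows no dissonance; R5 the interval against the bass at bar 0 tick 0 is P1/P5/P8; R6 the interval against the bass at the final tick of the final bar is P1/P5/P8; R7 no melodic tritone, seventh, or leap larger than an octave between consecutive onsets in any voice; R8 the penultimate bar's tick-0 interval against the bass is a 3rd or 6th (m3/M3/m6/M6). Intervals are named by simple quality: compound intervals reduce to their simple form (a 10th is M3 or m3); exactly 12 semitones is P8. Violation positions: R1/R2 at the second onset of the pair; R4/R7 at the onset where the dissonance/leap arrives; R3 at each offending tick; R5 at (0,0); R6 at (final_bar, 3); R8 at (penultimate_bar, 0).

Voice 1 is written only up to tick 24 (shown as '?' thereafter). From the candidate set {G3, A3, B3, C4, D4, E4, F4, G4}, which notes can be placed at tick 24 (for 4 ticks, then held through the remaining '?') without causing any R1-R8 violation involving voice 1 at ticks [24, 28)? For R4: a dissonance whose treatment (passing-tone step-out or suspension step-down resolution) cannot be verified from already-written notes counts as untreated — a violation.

{G3}

G3: legal
A3: violates R4
B3: violates R2
C4: violates R4
D4: violates R2
E4: violates R2
F4: violates R4
G4: violates R2,R7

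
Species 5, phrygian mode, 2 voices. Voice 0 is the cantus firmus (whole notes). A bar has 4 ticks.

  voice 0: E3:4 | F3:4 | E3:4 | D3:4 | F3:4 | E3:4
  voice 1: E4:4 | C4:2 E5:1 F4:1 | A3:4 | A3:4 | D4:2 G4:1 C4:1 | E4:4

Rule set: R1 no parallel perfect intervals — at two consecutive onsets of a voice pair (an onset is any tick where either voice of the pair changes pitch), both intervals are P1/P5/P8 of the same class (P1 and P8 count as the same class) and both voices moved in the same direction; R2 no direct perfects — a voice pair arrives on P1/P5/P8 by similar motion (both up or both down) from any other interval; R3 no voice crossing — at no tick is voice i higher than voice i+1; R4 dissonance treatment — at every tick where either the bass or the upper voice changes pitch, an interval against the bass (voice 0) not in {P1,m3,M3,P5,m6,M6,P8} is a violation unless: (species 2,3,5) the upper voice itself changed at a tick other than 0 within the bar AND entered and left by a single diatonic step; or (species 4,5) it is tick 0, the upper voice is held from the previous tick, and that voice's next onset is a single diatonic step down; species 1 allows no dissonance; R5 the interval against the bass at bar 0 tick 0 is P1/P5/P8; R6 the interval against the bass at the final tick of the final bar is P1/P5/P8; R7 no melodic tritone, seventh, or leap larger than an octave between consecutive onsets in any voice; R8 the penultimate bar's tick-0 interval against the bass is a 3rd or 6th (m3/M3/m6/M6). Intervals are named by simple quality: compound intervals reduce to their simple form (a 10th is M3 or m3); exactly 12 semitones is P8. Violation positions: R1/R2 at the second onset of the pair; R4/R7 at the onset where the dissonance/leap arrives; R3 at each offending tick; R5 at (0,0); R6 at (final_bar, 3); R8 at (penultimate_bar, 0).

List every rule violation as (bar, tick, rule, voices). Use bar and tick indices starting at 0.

bar 0: v0=E3 v1=E4 downbeat P8
bar 1: v0=F3 v1=C4 downbeat P5
bar 2: v0=E3 v1=A3 downbeat P4
bar 3: v0=D3 v1=A3 downbeat P5
bar 4: v0=F3 v1=D4 downbeat M6
bar 5: v0=E3 v1=E4 downbeat P8
  -> R4 @ bar 1 tick 2 v(0, 1): F3/E5 M7 untreated
  -> R7 @ bar 1 tick 2 v(1,): C4->E5 leap 16st
  -> R7 @ bar 1 tick 3 v(1,): E5->F4 leap 11st
  -> R4 @ bar 2 tick 0 v(0, 1): E3/A3 P4 untreated
  -> R4 @ bar 4 tick 2 v(0, 1): F3/G4 M2 untreated

(1, 2, R4, (0, 1))
(1, 2, R7, (1,))
(1, 3, R7, (1,))
(2, 0, R4, (0, 1))
(4, 2, R4, (0, 1))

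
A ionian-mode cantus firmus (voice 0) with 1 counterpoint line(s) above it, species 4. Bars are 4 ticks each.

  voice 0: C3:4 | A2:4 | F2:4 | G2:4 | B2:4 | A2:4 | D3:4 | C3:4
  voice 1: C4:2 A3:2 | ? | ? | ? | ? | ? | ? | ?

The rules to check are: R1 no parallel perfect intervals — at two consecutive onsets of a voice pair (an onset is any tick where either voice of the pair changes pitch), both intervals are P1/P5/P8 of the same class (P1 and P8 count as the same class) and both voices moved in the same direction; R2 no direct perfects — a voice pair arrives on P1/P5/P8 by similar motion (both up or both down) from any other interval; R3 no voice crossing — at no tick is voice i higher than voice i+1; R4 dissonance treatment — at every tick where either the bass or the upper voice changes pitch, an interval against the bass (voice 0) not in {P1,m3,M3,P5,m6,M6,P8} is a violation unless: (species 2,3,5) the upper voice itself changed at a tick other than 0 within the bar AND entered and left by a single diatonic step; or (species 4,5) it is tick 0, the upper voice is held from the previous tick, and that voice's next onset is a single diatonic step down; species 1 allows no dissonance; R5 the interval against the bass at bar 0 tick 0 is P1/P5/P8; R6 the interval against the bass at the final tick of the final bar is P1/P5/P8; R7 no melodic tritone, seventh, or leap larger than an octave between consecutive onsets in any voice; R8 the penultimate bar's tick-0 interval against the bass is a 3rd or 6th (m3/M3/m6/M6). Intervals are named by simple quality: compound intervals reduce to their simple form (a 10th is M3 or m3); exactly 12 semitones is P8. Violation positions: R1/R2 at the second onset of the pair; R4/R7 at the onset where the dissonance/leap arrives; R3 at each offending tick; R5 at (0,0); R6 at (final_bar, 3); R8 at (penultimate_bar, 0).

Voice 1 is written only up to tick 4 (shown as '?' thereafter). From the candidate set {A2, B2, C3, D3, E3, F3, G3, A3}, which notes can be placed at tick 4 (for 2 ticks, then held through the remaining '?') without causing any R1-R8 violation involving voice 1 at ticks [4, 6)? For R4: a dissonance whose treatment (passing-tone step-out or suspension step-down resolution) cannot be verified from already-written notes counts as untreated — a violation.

{A3, C3, F3}

A2: violates R2
B2: violates R4,R7
C3: legal
D3: violates R4
E3: violates R2
F3: legal
G3: violates R4
A3: legal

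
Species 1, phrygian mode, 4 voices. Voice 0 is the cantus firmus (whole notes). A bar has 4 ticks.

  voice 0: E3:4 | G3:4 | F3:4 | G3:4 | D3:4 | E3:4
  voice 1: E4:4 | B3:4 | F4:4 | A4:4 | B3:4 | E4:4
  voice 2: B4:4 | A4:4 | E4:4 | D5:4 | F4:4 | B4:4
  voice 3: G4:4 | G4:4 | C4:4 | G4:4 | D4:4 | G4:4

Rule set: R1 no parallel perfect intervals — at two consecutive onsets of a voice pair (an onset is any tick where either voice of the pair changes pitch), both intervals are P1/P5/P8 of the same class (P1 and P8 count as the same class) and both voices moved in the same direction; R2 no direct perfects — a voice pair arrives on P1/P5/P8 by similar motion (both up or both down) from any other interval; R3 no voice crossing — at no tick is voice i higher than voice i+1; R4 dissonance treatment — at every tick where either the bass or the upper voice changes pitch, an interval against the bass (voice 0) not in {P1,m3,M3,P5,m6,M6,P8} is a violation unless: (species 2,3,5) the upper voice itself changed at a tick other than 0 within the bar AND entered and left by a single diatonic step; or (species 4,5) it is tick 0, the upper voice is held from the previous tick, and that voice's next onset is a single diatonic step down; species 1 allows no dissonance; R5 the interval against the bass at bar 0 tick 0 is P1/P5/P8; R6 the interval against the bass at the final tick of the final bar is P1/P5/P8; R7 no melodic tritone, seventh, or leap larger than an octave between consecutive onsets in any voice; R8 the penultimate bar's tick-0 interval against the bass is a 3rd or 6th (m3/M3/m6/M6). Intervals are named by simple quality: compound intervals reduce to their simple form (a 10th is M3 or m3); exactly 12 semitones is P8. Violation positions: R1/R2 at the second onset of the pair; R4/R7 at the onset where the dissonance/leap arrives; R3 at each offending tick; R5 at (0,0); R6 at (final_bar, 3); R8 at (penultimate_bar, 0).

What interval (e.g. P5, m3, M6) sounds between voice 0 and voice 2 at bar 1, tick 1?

voice 0=G3 voice 2=A4 -> M2

M2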